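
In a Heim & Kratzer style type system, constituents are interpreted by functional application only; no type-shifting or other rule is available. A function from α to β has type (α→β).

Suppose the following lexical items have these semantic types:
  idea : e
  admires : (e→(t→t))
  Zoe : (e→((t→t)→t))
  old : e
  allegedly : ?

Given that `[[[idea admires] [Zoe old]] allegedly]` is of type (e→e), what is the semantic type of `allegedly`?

(t→(e→e))

For [[[idea admires] [Zoe old]] allegedly] to have type (e→e) with [[idea admires] [Zoe old]] of type t, allegedly must be the function: allegedly : (t→(e→e)).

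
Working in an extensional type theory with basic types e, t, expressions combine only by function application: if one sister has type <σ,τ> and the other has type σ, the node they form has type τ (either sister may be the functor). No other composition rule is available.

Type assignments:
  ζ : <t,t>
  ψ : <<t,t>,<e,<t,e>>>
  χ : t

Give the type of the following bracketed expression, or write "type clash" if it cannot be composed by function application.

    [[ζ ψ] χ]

[ζ ψ]: <<t,t>,<e,<t,e>>> applied to <t,t> yields <e,<t,e>>.
[[ζ ψ] χ]: <e,<t,e>> with t — neither is a function whose domain matches the other; composition fails here.

type clash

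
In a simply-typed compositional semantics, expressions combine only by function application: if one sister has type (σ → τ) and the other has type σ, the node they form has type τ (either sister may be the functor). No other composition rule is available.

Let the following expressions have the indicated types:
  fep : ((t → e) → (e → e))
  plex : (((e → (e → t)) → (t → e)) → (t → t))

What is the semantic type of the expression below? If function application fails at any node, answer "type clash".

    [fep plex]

type clash

[fep plex]: ((t → e) → (e → e)) with (((e → (e → t)) → (t → e)) → (t → t)) — neither is a function whose domain matches the other; composition fails here.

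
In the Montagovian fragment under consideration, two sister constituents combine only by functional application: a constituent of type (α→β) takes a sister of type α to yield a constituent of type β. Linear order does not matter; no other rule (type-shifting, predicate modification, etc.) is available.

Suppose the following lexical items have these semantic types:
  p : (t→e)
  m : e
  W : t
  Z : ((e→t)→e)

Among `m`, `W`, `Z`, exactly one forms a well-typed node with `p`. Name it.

m : e — does not combine with p.
W — combines: p : (t→e) takes W : t as argument, giving e.
Z : ((e→t)→e) — does not combine with p.

W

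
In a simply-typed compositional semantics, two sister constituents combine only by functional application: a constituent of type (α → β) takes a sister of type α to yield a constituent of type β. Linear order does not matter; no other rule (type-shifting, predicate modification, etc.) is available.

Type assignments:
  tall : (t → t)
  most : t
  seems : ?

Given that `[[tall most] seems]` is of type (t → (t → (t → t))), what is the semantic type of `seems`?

(t → (t → (t → (t → t))))

For [[tall most] seems] to have type (t → (t → (t → t))) with [tall most] of type t, seems must be the function: seems : (t → (t → (t → (t → t)))).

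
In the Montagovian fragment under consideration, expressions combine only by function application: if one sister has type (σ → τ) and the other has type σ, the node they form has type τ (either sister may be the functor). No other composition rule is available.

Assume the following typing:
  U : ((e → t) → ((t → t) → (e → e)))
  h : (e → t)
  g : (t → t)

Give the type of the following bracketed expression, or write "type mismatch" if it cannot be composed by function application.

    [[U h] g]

(e → e)

[U h]: ((e → t) → ((t → t) → (e → e))) applied to (e → t) yields ((t → t) → (e → e)).
[[U h] g]: ((t → t) → (e → e)) applied to (t → t) yields (e → e).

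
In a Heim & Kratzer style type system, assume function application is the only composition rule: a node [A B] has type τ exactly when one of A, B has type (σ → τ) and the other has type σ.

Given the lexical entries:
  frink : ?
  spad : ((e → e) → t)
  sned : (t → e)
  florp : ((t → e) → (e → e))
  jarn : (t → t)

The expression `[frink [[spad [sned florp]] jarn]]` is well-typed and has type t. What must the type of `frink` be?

For [frink [[spad [sned florp]] jarn]] to have type t with [[spad [sned florp]] jarn] of type t, frink must be the function: frink : (t → t).

(t → t)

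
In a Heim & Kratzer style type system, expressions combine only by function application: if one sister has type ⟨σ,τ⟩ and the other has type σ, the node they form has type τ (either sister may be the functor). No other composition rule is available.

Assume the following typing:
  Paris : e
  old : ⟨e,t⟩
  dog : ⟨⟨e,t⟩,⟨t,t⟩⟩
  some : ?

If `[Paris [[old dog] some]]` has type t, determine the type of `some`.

⟨⟨t,t⟩,⟨e,t⟩⟩

[Paris [[old dog] some]] must have type t. The sister Paris has type e; that is not a function onto t, so [[old dog] some] must be the functor, of type ⟨e,t⟩.
[[old dog] some] must have type ⟨e,t⟩. The sister [old dog] has type ⟨t,t⟩; that is not a function onto ⟨e,t⟩, so some must be the functor, of type ⟨⟨t,t⟩,⟨e,t⟩⟩.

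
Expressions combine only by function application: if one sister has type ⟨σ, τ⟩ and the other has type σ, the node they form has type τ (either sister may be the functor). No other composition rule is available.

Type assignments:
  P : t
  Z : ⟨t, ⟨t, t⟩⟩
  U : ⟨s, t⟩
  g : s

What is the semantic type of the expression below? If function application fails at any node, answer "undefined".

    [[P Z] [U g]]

t

[P Z]: Z is ⟨t, ⟨t, t⟩⟩, P is t; result ⟨t, t⟩.
[U g]: U is ⟨s, t⟩, g is s; result t.
[[P Z] [U g]]: [P Z] is ⟨t, t⟩, [U g] is t; result t.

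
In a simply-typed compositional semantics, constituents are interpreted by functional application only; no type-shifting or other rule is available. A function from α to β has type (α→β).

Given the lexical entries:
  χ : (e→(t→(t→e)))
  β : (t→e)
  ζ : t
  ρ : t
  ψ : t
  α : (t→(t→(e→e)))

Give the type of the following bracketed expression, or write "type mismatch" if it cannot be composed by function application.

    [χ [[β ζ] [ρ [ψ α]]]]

(t→(t→e))

[β ζ]: (t→e) applied to t yields e.
[ψ α]: (t→(t→(e→e))) applied to t yields (t→(e→e)).
[ρ [ψ α]]: (t→(e→e)) applied to t yields (e→e).
[[β ζ] [ρ [ψ α]]]: (e→e) applied to e yields e.
[χ [[β ζ] [ρ [ψ α]]]]: (e→(t→(t→e))) applied to e yields (t→(t→e)).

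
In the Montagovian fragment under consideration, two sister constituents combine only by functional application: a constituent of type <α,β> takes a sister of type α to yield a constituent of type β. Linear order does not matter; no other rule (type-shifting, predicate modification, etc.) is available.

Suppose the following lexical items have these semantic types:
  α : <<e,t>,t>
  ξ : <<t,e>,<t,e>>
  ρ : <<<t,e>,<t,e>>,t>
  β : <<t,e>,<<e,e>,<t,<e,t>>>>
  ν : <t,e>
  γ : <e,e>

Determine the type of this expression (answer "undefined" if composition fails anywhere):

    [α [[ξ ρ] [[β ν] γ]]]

t

[ξ ρ]: <<<t,e>,<t,e>>,t> applied to <<t,e>,<t,e>> yields t.
[β ν]: <<t,e>,<<e,e>,<t,<e,t>>>> applied to <t,e> yields <<e,e>,<t,<e,t>>>.
[[β ν] γ]: <<e,e>,<t,<e,t>>> applied to <e,e> yields <t,<e,t>>.
[[ξ ρ] [[β ν] γ]]: <t,<e,t>> applied to t yields <e,t>.
[α [[ξ ρ] [[β ν] γ]]]: <<e,t>,t> applied to <e,t> yields t.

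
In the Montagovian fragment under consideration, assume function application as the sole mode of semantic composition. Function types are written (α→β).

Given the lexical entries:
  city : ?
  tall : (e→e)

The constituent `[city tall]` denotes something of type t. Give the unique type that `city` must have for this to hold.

[city tall] is required to be t. tall : (e→e) cannot yield t as functor, so city : ((e→e)→t).

((e→e)→t)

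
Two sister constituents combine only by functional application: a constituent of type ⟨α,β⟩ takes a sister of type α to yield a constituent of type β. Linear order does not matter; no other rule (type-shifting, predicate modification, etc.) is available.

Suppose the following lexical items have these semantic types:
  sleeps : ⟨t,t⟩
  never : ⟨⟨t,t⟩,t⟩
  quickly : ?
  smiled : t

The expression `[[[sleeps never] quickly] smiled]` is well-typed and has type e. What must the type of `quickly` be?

At [[[sleeps never] quickly] smiled] (required: e): smiled is t, which is not a function with range e; hence [[sleeps never] quickly] is the functor — type ⟨t,e⟩.
At [[sleeps never] quickly] (required: ⟨t,e⟩): [sleeps never] is t, which is not a function with range ⟨t,e⟩; hence quickly is the functor — type ⟨t,⟨t,e⟩⟩.

⟨t,⟨t,e⟩⟩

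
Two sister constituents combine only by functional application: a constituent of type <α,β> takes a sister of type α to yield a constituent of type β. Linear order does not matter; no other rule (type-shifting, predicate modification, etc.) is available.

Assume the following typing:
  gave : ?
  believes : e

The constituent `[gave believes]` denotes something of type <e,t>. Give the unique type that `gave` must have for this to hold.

[gave believes] must have type <e,t>. The sister believes has type e; that is not a function onto <e,t>, so gave must be the functor, of type <e,<e,t>>.

<e,<e,t>>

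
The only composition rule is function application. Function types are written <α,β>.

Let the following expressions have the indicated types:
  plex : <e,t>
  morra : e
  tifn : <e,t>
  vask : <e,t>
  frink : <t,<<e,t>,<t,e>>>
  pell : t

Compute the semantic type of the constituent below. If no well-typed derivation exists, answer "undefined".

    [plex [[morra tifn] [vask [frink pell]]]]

t

At [morra tifn], tifn : <e,t> takes morra : e, giving t.
At [frink pell], frink : <t,<<e,t>,<t,e>>> takes pell : t, giving <<e,t>,<t,e>>.
At [vask [frink pell]], [frink pell] : <<e,t>,<t,e>> takes vask : <e,t>, giving <t,e>.
At [[morra tifn] [vask [frink pell]]], [vask [frink pell]] : <t,e> takes [morra tifn] : t, giving e.
At [plex [[morra tifn] [vask [frink pell]]]], plex : <e,t> takes [[morra tifn] [vask [frink pell]]] : e, giving t.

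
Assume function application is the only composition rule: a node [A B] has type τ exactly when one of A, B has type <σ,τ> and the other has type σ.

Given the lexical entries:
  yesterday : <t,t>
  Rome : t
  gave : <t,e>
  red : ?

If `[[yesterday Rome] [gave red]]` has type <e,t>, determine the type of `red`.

At [[yesterday Rome] [gave red]] (required: <e,t>): [yesterday Rome] is t, which is not a function with range <e,t>; hence [gave red] is the functor — type <t,<e,t>>.
At [gave red] (required: <t,<e,t>>): gave is <t,e>, which is not a function with range <t,<e,t>>; hence red is the functor — type <<t,e>,<t,<e,t>>>.

<<t,e>,<t,<e,t>>>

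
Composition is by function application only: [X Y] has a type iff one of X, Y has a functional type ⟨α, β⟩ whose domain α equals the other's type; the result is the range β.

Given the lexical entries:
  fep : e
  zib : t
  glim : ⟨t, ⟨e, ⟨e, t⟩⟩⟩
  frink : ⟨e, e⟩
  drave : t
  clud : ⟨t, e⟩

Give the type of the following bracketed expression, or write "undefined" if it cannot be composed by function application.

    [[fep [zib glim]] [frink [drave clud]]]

t

[zib glim]: functor glim : ⟨t, ⟨e, ⟨e, t⟩⟩⟩, argument zib : t; result ⟨e, ⟨e, t⟩⟩.
[fep [zib glim]]: functor [zib glim] : ⟨e, ⟨e, t⟩⟩, argument fep : e; result ⟨e, t⟩.
[drave clud]: functor clud : ⟨t, e⟩, argument drave : t; result e.
[frink [drave clud]]: functor frink : ⟨e, e⟩, argument [drave clud] : e; result e.
[[fep [zib glim]] [frink [drave clud]]]: functor [fep [zib glim]] : ⟨e, t⟩, argument [frink [drave clud]] : e; result t.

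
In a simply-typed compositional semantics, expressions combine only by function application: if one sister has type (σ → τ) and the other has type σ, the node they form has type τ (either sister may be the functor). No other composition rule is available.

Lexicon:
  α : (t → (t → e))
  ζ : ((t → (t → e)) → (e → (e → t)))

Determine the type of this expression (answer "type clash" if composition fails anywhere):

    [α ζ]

At [α ζ], ζ : ((t → (t → e)) → (e → (e → t))) takes α : (t → (t → e)), giving (e → (e → t)).

(e → (e → t))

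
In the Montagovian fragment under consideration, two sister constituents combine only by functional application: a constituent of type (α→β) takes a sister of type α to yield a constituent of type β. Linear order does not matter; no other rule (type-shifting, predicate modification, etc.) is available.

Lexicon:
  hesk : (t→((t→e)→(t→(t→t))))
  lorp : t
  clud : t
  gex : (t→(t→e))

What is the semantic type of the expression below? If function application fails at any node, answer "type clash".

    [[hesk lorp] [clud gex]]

(t→(t→t))

[hesk lorp] — hesk of type (t→((t→e)→(t→(t→t)))) combines with lorp of type t: type ((t→e)→(t→(t→t))).
[clud gex] — gex of type (t→(t→e)) combines with clud of type t: type (t→e).
[[hesk lorp] [clud gex]] — [hesk lorp] of type ((t→e)→(t→(t→t))) combines with [clud gex] of type (t→e): type (t→(t→t)).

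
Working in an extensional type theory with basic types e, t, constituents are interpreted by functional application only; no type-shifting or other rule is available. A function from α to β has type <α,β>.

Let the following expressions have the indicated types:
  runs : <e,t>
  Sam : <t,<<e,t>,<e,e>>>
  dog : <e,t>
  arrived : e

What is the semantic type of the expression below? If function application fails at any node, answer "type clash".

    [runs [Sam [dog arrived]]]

<e,e>

[dog arrived]: <e,t> applied to e yields t.
[Sam [dog arrived]]: <t,<<e,t>,<e,e>>> applied to t yields <<e,t>,<e,e>>.
[runs [Sam [dog arrived]]]: <<e,t>,<e,e>> applied to <e,t> yields <e,e>.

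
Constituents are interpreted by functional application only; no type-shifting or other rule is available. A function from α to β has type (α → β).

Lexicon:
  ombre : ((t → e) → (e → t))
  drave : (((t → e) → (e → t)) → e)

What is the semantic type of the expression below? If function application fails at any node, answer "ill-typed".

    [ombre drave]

e

[ombre drave]: (((t → e) → (e → t)) → e) applied to ((t → e) → (e → t)) yields e.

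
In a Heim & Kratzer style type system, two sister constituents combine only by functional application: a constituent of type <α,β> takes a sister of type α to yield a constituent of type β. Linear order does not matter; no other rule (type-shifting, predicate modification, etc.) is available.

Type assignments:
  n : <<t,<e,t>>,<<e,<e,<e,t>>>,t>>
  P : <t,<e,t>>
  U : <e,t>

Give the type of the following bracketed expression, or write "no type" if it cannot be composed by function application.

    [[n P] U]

[n P] — n of type <<t,<e,t>>,<<e,<e,<e,t>>>,t>> combines with P of type <t,<e,t>>: type <<e,<e,<e,t>>>,t>.
At [[n P] U]: neither <<e,<e,<e,t>>>,t> nor <e,t> can take the other as argument; the node is ill-typed.

no type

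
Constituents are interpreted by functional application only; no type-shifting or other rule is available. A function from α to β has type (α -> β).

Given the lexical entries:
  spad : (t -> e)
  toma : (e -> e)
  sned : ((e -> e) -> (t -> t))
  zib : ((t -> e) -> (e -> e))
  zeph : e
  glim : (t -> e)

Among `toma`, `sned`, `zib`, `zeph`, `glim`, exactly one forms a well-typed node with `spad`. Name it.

zib

toma : (e -> e) — does not combine with spad.
sned : ((e -> e) -> (t -> t)) — does not combine with spad.
zib — combines: zib : ((t -> e) -> (e -> e)) takes spad : (t -> e) as argument, giving (e -> e).
zeph : e — does not combine with spad.
glim : (t -> e) — does not combine with spad.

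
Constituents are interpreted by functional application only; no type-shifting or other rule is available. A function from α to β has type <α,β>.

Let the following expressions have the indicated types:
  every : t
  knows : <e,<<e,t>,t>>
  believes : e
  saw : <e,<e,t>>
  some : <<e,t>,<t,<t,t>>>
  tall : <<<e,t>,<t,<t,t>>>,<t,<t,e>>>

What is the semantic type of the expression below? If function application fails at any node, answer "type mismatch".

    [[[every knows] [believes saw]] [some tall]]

[every knows]: t and <e,<<e,t>,t>> cannot combine by function application — type clash.

type mismatch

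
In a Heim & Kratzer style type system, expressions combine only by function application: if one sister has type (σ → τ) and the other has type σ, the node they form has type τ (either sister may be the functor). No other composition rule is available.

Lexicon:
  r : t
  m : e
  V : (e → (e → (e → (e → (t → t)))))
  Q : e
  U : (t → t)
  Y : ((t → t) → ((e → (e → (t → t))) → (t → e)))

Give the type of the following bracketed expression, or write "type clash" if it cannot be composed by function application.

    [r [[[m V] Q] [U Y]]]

[m V]: functor V : (e → (e → (e → (e → (t → t))))), argument m : e; result (e → (e → (e → (t → t)))).
[[m V] Q]: functor [m V] : (e → (e → (e → (t → t)))), argument Q : e; result (e → (e → (t → t))).
[U Y]: functor Y : ((t → t) → ((e → (e → (t → t))) → (t → e))), argument U : (t → t); result ((e → (e → (t → t))) → (t → e)).
[[[m V] Q] [U Y]]: functor [U Y] : ((e → (e → (t → t))) → (t → e)), argument [[m V] Q] : (e → (e → (t → t))); result (t → e).
[r [[[m V] Q] [U Y]]]: functor [[[m V] Q] [U Y]] : (t → e), argument r : t; result e.

e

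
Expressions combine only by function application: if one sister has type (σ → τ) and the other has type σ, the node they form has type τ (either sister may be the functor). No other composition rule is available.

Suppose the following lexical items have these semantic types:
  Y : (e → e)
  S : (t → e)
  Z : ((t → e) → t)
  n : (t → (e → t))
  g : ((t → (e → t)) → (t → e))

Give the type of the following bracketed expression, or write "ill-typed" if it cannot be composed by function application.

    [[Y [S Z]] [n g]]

[S Z] — Z of type ((t → e) → t) combines with S of type (t → e): type t.
[Y [S Z]]: (e → e) and t cannot combine by function application — type clash.

ill-typed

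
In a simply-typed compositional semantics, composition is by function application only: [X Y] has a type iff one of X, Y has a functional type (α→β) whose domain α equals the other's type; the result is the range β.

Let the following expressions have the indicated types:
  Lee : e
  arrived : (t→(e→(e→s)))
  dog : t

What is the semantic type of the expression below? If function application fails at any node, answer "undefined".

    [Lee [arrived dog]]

(e→s)

[arrived dog] — arrived of type (t→(e→(e→s))) combines with dog of type t: type (e→(e→s)).
[Lee [arrived dog]] — [arrived dog] of type (e→(e→s)) combines with Lee of type e: type (e→s).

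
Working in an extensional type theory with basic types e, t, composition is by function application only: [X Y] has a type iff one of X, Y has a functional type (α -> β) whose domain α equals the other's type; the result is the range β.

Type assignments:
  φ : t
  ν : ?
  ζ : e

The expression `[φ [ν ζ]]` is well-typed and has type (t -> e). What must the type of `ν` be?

(e -> (t -> (t -> e)))

For [φ [ν ζ]] to have type (t -> e) with φ of type t, [ν ζ] must be the function: [ν ζ] : (t -> (t -> e)).
For [ν ζ] to have type (t -> (t -> e)) with ζ of type e, ν must be the function: ν : (e -> (t -> (t -> e))).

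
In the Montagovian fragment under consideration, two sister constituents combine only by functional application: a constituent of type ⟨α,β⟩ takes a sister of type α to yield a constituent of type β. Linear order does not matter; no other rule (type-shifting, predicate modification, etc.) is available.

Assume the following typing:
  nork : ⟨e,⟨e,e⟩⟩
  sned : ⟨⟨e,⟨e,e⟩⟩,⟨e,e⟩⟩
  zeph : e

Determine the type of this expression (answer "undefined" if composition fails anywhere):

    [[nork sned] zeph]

e

At [nork sned], sned : ⟨⟨e,⟨e,e⟩⟩,⟨e,e⟩⟩ takes nork : ⟨e,⟨e,e⟩⟩, giving ⟨e,e⟩.
At [[nork sned] zeph], [nork sned] : ⟨e,e⟩ takes zeph : e, giving e.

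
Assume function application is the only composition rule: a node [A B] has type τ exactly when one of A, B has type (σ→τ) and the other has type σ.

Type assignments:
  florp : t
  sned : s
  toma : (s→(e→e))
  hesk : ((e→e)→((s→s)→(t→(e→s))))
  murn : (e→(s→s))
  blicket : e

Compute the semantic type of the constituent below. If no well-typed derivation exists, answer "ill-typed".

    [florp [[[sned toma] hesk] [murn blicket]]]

(e→s)

[sned toma] — toma of type (s→(e→e)) combines with sned of type s: type (e→e).
[[sned toma] hesk] — hesk of type ((e→e)→((s→s)→(t→(e→s)))) combines with [sned toma] of type (e→e): type ((s→s)→(t→(e→s))).
[murn blicket] — murn of type (e→(s→s)) combines with blicket of type e: type (s→s).
[[[sned toma] hesk] [murn blicket]] — [[sned toma] hesk] of type ((s→s)→(t→(e→s))) combines with [murn blicket] of type (s→s): type (t→(e→s)).
[florp [[[sned toma] hesk] [murn blicket]]] — [[[sned toma] hesk] [murn blicket]] of type (t→(e→s)) combines with florp of type t: type (e→s).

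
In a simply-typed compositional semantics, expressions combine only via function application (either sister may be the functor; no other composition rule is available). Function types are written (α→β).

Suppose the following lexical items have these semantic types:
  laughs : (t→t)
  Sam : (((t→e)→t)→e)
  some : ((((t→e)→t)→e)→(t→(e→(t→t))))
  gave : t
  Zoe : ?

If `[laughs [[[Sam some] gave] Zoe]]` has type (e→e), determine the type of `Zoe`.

[laughs [[[Sam some] gave] Zoe]] must have type (e→e). The sister laughs has type (t→t); that is not a function onto (e→e), so [[[Sam some] gave] Zoe] must be the functor, of type ((t→t)→(e→e)).
[[[Sam some] gave] Zoe] must have type ((t→t)→(e→e)). The sister [[Sam some] gave] has type (e→(t→t)); that is not a function onto ((t→t)→(e→e)), so Zoe must be the functor, of type ((e→(t→t))→((t→t)→(e→e))).

((e→(t→t))→((t→t)→(e→e)))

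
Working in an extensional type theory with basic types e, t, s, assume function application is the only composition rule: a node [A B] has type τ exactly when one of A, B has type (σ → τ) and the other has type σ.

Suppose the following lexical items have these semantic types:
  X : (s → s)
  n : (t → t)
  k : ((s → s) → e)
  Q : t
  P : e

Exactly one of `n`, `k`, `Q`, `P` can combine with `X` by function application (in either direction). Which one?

n : (t → t) — neither side's domain matches the other.
k — combines: k : ((s → s) → e) takes X : (s → s) as argument, giving e.
Q : t — neither side's domain matches the other.
P : e — neither side's domain matches the other.

k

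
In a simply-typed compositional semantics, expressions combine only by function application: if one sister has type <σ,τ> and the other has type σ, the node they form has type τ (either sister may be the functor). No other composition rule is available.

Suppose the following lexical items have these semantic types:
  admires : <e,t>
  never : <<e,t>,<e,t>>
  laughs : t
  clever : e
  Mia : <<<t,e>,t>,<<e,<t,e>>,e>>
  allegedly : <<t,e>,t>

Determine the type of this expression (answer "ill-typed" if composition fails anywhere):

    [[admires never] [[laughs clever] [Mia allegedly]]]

ill-typed

[admires never]: never is <<e,t>,<e,t>>, admires is <e,t>; result <e,t>.
[laughs clever]: t and e cannot combine by function application — type clash.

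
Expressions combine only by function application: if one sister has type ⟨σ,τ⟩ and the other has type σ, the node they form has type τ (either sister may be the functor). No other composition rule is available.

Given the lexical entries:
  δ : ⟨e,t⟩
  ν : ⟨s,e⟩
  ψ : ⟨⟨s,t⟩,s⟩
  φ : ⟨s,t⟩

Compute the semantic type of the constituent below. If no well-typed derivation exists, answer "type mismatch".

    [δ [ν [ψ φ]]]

t

[ψ φ]: ψ is ⟨⟨s,t⟩,s⟩, φ is ⟨s,t⟩; result s.
[ν [ψ φ]]: ν is ⟨s,e⟩, [ψ φ] is s; result e.
[δ [ν [ψ φ]]]: δ is ⟨e,t⟩, [ν [ψ φ]] is e; result t.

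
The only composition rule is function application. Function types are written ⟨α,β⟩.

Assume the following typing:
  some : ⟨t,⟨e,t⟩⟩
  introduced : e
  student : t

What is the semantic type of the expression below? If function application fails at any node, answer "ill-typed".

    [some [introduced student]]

ill-typed

[introduced student]: e and t cannot combine by function application — type clash.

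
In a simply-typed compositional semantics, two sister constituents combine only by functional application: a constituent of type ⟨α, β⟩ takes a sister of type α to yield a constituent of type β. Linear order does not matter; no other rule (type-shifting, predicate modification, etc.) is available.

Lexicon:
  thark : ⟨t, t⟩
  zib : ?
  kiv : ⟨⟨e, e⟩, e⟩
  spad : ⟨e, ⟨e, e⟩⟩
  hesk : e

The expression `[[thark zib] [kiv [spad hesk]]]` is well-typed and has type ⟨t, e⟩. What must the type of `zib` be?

⟨⟨t, t⟩, ⟨e, ⟨t, e⟩⟩⟩

For [[thark zib] [kiv [spad hesk]]] to have type ⟨t, e⟩ with [kiv [spad hesk]] of type e, [thark zib] must be the function: [thark zib] : ⟨e, ⟨t, e⟩⟩.
For [thark zib] to have type ⟨e, ⟨t, e⟩⟩ with thark of type ⟨t, t⟩, zib must be the function: zib : ⟨⟨t, t⟩, ⟨e, ⟨t, e⟩⟩⟩.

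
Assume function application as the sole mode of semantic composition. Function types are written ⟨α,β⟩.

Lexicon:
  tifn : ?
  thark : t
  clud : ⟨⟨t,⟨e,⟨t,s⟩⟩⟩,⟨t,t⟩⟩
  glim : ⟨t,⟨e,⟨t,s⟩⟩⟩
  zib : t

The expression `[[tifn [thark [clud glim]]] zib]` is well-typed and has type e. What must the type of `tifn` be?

At [[tifn [thark [clud glim]]] zib] (required: e): zib is t, which is not a function with range e; hence [tifn [thark [clud glim]]] is the functor — type ⟨t,e⟩.
At [tifn [thark [clud glim]]] (required: ⟨t,e⟩): [thark [clud glim]] is t, which is not a function with range ⟨t,e⟩; hence tifn is the functor — type ⟨t,⟨t,e⟩⟩.

⟨t,⟨t,e⟩⟩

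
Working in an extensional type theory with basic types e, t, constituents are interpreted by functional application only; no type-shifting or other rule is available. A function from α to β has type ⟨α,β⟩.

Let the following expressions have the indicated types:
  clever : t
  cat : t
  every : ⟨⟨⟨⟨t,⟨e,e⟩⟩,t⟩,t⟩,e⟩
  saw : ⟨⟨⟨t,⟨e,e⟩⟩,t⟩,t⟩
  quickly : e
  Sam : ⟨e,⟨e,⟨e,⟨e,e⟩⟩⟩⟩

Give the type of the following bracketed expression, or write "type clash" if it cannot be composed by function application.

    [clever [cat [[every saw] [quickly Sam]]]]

[every saw]: ⟨⟨⟨⟨t,⟨e,e⟩⟩,t⟩,t⟩,e⟩ applied to ⟨⟨⟨t,⟨e,e⟩⟩,t⟩,t⟩ yields e.
[quickly Sam]: ⟨e,⟨e,⟨e,⟨e,e⟩⟩⟩⟩ applied to e yields ⟨e,⟨e,⟨e,e⟩⟩⟩.
[[every saw] [quickly Sam]]: ⟨e,⟨e,⟨e,e⟩⟩⟩ applied to e yields ⟨e,⟨e,e⟩⟩.
[cat [[every saw] [quickly Sam]]]: t with ⟨e,⟨e,e⟩⟩ — neither is a function whose domain matches the other; composition fails here.

type clash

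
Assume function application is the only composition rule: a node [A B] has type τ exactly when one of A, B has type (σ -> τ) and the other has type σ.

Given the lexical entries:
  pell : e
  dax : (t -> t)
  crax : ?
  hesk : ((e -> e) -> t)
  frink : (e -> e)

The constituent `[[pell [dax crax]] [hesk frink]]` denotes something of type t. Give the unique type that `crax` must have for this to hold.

((t -> t) -> (e -> (t -> t)))

For [[pell [dax crax]] [hesk frink]] to have type t with [hesk frink] of type t, [pell [dax crax]] must be the function: [pell [dax crax]] : (t -> t).
For [pell [dax crax]] to have type (t -> t) with pell of type e, [dax crax] must be the function: [dax crax] : (e -> (t -> t)).
For [dax crax] to have type (e -> (t -> t)) with dax of type (t -> t), crax must be the function: crax : ((t -> t) -> (e -> (t -> t))).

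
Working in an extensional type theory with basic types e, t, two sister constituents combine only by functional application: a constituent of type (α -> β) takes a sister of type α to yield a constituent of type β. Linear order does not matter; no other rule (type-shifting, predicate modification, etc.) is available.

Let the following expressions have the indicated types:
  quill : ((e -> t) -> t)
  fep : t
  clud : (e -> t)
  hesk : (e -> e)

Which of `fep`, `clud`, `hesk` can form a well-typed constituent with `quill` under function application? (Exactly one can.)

fep : t — neither side's domain matches the other.
clud — combines: quill : ((e -> t) -> t) takes clud : (e -> t) as argument, giving t.
hesk : (e -> e) — neither side's domain matches the other.

clud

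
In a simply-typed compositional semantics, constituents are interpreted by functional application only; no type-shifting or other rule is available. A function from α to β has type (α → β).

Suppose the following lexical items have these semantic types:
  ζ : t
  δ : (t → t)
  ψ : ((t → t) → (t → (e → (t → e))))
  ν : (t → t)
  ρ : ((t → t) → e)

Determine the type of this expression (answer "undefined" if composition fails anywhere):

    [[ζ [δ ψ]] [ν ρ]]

[δ ψ]: ψ is ((t → t) → (t → (e → (t → e)))), δ is (t → t); result (t → (e → (t → e))).
[ζ [δ ψ]]: [δ ψ] is (t → (e → (t → e))), ζ is t; result (e → (t → e)).
[ν ρ]: ρ is ((t → t) → e), ν is (t → t); result e.
[[ζ [δ ψ]] [ν ρ]]: [ζ [δ ψ]] is (e → (t → e)), [ν ρ] is e; result (t → e).

(t → e)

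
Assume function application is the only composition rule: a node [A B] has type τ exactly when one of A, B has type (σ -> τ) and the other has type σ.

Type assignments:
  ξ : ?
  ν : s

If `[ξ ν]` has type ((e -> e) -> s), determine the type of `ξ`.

[ξ ν] is required to be ((e -> e) -> s). ν : s cannot yield ((e -> e) -> s) as functor, so ξ : (s -> ((e -> e) -> s)).

(s -> ((e -> e) -> s))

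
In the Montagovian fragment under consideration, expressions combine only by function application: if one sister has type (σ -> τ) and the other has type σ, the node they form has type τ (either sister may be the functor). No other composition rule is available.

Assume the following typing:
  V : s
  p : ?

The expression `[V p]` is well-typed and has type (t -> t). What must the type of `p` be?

[V p] must have type (t -> t). The sister V has type s; that is not a function onto (t -> t), so p must be the functor, of type (s -> (t -> t)).

(s -> (t -> t))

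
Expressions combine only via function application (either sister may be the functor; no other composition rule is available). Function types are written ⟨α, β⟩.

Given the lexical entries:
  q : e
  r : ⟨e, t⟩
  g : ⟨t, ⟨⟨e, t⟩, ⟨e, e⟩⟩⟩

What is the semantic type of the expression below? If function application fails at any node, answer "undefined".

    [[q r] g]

[q r]: r is ⟨e, t⟩, q is e; result t.
[[q r] g]: g is ⟨t, ⟨⟨e, t⟩, ⟨e, e⟩⟩⟩, [q r] is t; result ⟨⟨e, t⟩, ⟨e, e⟩⟩.

⟨⟨e, t⟩, ⟨e, e⟩⟩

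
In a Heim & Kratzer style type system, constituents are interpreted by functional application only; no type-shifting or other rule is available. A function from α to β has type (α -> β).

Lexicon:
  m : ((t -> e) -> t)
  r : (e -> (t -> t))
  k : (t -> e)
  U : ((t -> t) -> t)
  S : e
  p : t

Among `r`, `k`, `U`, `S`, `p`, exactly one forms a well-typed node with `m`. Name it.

k

r : (e -> (t -> t)) — does not combine with m.
k — combines: m : ((t -> e) -> t) takes k : (t -> e) as argument, giving t.
U : ((t -> t) -> t) — does not combine with m.
S : e — does not combine with m.
p : t — does not combine with m.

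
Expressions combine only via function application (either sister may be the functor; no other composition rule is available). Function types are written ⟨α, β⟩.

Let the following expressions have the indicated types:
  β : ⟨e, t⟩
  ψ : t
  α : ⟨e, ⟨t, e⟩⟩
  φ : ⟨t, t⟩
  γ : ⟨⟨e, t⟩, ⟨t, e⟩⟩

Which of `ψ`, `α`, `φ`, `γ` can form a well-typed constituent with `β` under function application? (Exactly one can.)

γ

ψ : t — neither side's domain matches the other.
α : ⟨e, ⟨t, e⟩⟩ — neither side's domain matches the other.
φ : ⟨t, t⟩ — neither side's domain matches the other.
γ — combines: γ : ⟨⟨e, t⟩, ⟨t, e⟩⟩ takes β : ⟨e, t⟩ as argument, giving ⟨t, e⟩.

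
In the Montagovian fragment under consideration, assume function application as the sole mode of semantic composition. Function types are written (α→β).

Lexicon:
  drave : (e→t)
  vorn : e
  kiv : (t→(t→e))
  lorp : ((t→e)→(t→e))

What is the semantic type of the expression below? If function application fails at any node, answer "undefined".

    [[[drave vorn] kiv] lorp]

(t→e)

[drave vorn]: (e→t) applied to e yields t.
[[drave vorn] kiv]: (t→(t→e)) applied to t yields (t→e).
[[[drave vorn] kiv] lorp]: ((t→e)→(t→e)) applied to (t→e) yields (t→e).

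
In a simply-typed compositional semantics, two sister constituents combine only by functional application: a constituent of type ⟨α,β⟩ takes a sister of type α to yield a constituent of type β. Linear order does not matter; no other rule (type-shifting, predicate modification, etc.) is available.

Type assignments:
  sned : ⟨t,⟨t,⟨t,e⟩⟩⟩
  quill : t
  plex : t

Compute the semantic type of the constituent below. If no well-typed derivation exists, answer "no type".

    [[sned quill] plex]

⟨t,e⟩

[sned quill]: sned is ⟨t,⟨t,⟨t,e⟩⟩⟩, quill is t; result ⟨t,⟨t,e⟩⟩.
[[sned quill] plex]: [sned quill] is ⟨t,⟨t,e⟩⟩, plex is t; result ⟨t,e⟩.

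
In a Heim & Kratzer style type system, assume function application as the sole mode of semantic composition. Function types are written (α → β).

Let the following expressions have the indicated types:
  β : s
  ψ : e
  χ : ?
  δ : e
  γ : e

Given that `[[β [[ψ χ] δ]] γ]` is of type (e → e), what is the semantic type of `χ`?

[[β [[ψ χ] δ]] γ] is required to be (e → e). γ : e cannot yield (e → e) as functor, so [β [[ψ χ] δ]] : (e → (e → e)).
[β [[ψ χ] δ]] is required to be (e → (e → e)). β : s cannot yield (e → (e → e)) as functor, so [[ψ χ] δ] : (s → (e → (e → e))).
[[ψ χ] δ] is required to be (s → (e → (e → e))). δ : e cannot yield (s → (e → (e → e))) as functor, so [ψ χ] : (e → (s → (e → (e → e)))).
[ψ χ] is required to be (e → (s → (e → (e → e)))). ψ : e cannot yield (e → (s → (e → (e → e)))) as functor, so χ : (e → (e → (s → (e → (e → e))))).

(e → (e → (s → (e → (e → e)))))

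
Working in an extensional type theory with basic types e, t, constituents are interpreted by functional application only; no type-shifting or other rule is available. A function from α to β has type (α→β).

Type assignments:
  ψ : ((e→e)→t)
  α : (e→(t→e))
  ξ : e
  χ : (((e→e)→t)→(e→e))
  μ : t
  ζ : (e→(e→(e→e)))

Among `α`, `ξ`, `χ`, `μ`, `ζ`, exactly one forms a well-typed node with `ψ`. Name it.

α : (e→(t→e)) — neither side's domain matches the other.
ξ : e — neither side's domain matches the other.
χ — combines: χ : (((e→e)→t)→(e→e)) takes ψ : ((e→e)→t) as argument, giving (e→e).
μ : t — neither side's domain matches the other.
ζ : (e→(e→(e→e))) — neither side's domain matches the other.

χ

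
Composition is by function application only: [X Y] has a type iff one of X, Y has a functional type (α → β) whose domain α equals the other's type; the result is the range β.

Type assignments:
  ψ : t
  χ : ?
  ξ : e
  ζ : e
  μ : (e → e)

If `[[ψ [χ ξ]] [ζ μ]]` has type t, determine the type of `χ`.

(e → (t → (e → t)))

For [[ψ [χ ξ]] [ζ μ]] to have type t with [ζ μ] of type e, [ψ [χ ξ]] must be the function: [ψ [χ ξ]] : (e → t).
For [ψ [χ ξ]] to have type (e → t) with ψ of type t, [χ ξ] must be the function: [χ ξ] : (t → (e → t)).
For [χ ξ] to have type (t → (e → t)) with ξ of type e, χ must be the function: χ : (e → (t → (e → t))).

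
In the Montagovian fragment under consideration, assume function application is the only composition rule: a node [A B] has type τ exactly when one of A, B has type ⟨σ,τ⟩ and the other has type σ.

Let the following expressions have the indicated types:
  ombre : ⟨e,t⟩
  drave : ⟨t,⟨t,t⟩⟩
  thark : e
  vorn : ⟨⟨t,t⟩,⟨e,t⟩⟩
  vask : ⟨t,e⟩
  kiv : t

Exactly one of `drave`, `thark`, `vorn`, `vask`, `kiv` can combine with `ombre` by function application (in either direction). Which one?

drave : ⟨t,⟨t,t⟩⟩ — does not combine with ombre.
thark — combines: ombre : ⟨e,t⟩ takes thark : e as argument, giving t.
vorn : ⟨⟨t,t⟩,⟨e,t⟩⟩ — does not combine with ombre.
vask : ⟨t,e⟩ — does not combine with ombre.
kiv : t — does not combine with ombre.

thark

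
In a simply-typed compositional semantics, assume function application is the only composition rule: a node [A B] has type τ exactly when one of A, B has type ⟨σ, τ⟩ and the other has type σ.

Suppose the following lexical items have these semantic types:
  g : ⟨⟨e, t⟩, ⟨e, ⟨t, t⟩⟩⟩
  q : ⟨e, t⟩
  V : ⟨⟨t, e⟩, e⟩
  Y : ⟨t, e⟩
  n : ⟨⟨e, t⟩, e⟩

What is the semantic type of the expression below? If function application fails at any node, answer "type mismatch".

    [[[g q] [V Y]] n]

type mismatch

[g q]: functor g : ⟨⟨e, t⟩, ⟨e, ⟨t, t⟩⟩⟩, argument q : ⟨e, t⟩; result ⟨e, ⟨t, t⟩⟩.
[V Y]: functor V : ⟨⟨t, e⟩, e⟩, argument Y : ⟨t, e⟩; result e.
[[g q] [V Y]]: functor [g q] : ⟨e, ⟨t, t⟩⟩, argument [V Y] : e; result ⟨t, t⟩.
[[[g q] [V Y]] n]: ⟨t, t⟩ and ⟨⟨e, t⟩, e⟩ cannot combine by function application — type clash.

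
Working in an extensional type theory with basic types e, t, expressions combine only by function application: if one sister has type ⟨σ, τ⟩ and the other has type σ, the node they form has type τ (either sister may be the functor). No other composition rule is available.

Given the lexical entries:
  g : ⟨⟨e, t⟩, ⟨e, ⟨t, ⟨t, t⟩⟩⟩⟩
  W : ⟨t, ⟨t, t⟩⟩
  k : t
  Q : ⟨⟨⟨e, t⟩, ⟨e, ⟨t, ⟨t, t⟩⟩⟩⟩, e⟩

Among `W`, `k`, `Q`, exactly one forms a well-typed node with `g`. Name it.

W : ⟨t, ⟨t, t⟩⟩ — does not combine with g.
k : t — does not combine with g.
Q — combines: Q : ⟨⟨⟨e, t⟩, ⟨e, ⟨t, ⟨t, t⟩⟩⟩⟩, e⟩ takes g : ⟨⟨e, t⟩, ⟨e, ⟨t, ⟨t, t⟩⟩⟩⟩ as argument, giving e.

Q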